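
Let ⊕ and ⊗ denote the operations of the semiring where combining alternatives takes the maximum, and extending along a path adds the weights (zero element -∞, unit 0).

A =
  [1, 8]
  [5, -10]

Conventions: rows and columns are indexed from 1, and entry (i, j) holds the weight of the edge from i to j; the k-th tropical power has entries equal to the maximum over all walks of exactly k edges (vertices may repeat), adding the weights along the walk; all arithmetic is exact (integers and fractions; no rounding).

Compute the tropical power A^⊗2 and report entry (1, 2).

A^⊗2:
  [13, 9]
  [6, 13]
Key observation: the optimum is the walk 1->1->2, with weight 1 + 8 = 9.
Optimal value attained by: walk 1->1->2.
Answer: (A^⊗2)[1][2] = 9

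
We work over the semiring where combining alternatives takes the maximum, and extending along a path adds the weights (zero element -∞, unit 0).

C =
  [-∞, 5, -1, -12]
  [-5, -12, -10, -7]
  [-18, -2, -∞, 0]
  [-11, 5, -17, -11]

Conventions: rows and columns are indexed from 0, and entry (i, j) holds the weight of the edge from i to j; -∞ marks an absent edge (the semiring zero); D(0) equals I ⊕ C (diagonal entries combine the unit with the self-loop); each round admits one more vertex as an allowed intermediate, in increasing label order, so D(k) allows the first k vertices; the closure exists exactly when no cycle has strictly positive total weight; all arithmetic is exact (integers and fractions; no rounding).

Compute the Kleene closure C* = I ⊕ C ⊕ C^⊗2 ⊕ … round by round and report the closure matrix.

D(0):
  [0, 5, -1, -12]
  [-5, 0, -10, -7]
  [-18, -2, 0, 0]
  [-11, 5, -17, 0]
D(1):
  [0, 5, -1, -12]
  [-5, 0, -6, -7]
  [-18, -2, 0, 0]
  [-11, 5, -12, 0]
D(2):
  [0, 5, -1, -2]
  [-5, 0, -6, -7]
  [-7, -2, 0, 0]
  [0, 5, -1, 0]
D(3):
  [0, 5, -1, -1]
  [-5, 0, -6, -6]
  [-7, -2, 0, 0]
  [0, 5, -1, 0]
D(4):
  [0, 5, -1, -1]
  [-5, 0, -6, -6]
  [0, 5, 0, 0]
  [0, 5, -1, 0]
Answer: C* = [[0, 5, -1, -1], [-5, 0, -6, -6], [0, 5, 0, 0], [0, 5, -1, 0]]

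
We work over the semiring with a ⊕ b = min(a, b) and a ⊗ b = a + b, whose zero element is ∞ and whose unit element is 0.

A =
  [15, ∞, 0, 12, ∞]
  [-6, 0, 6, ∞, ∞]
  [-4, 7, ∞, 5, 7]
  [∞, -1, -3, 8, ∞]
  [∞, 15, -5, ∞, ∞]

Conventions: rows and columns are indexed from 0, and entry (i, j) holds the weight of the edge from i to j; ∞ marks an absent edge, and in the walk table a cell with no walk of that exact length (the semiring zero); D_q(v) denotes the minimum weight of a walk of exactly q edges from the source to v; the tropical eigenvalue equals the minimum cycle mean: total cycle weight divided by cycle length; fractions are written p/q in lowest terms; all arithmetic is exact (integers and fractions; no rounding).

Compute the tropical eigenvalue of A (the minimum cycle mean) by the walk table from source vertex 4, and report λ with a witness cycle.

q=0: [∞, ∞, ∞, ∞, 0]
q=1: [∞, 15, -5, ∞, ∞]
q=2: [-9, 2, 21, 0, 2]
q=3: [-4, -1, -9, 3, 28]
q=4: [-13, -2, -4, -4, -2]
q=5: [-8, -5, -13, -1, 3]
Optimal cycle mean attained by: cycle 0->2->0, total 0 + (-4), length 2.
Answer: λ = -2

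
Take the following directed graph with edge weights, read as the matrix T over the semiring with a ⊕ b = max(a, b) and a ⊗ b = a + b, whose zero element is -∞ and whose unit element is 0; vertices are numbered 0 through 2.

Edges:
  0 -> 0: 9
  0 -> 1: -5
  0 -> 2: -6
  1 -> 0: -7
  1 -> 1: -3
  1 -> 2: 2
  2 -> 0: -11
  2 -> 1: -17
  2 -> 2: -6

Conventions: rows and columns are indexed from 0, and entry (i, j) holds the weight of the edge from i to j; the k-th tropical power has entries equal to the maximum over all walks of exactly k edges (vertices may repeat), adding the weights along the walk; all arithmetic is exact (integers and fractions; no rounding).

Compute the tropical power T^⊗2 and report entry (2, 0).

T^⊗2:
  [18, 4, 3]
  [2, -6, -1]
  [-2, -16, -12]
Key observation: the optimum is the walk 2->0->0, with weight (-11) + 9 = -2.
Optimal value attained by: walk 2->0->0.
Answer: (T^⊗2)[2][0] = -2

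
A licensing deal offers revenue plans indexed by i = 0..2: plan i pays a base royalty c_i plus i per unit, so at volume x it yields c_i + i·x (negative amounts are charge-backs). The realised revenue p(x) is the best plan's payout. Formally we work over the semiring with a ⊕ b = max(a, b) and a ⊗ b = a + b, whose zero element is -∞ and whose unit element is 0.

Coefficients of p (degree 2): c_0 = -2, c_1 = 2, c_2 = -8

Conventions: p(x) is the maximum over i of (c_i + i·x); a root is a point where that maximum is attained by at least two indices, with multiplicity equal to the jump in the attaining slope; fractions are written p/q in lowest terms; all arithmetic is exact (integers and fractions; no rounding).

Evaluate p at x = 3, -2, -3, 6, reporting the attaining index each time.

p(3) = max(-2+0·3=-2, 2+1·3=5, -8+2·3=-2) = 5 (attained by i=1)
p(-2) = max(-2+0·(-2)=-2, 2+1·(-2)=0, -8+2·(-2)=-12) = 0 (attained by i=1)
p(-3) = max(-2+0·(-3)=-2, 2+1·(-3)=-1, -8+2·(-3)=-14) = -1 (attained by i=1)
p(6) = max(-2+0·6=-2, 2+1·6=8, -8+2·6=4) = 8 (attained by i=1)
Answer: p(3) = 5; p(-2) = 0; p(-3) = -1; p(6) = 8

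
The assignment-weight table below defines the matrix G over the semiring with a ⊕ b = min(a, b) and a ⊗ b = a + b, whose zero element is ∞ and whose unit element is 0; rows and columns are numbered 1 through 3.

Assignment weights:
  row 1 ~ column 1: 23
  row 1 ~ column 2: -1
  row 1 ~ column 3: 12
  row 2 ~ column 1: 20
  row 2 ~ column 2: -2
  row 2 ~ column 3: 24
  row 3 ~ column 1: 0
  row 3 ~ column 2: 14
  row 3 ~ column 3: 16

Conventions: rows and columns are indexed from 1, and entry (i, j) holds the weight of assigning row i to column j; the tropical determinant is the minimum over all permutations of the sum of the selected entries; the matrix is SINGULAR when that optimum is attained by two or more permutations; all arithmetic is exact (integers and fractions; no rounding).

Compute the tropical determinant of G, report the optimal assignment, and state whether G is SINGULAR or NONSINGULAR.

σ = (1, 2, 3): 23 + (-2) + 16 = 37
σ = (1, 3, 2): 23 + 24 + 14 = 61
σ = (2, 1, 3): (-1) + 20 + 16 = 35
σ = (2, 3, 1): (-1) + 24 + 0 = 23
σ = (3, 1, 2): 12 + 20 + 14 = 46
σ = (3, 2, 1): 12 + (-2) + 0 = 10
Optimal value attained by: σ = (3, 2, 1).
Answer: det⊕(G) = 10; verdict: NONSINGULAR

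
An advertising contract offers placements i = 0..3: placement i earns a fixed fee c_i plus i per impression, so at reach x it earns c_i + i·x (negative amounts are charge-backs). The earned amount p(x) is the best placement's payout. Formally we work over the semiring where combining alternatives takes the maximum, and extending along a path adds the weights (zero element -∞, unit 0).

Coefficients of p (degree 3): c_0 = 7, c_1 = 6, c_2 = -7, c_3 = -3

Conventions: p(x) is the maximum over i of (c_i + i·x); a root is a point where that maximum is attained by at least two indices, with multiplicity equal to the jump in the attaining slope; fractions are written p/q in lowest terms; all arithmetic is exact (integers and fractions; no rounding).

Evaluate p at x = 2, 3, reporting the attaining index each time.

p(2) = max(7+0·2=7, 6+1·2=8, -7+2·2=-3, -3+3·2=3) = 8 (attained by i=1)
p(3) = max(7+0·3=7, 6+1·3=9, -7+2·3=-1, -3+3·3=6) = 9 (attained by i=1)
Answer: p(2) = 8; p(3) = 9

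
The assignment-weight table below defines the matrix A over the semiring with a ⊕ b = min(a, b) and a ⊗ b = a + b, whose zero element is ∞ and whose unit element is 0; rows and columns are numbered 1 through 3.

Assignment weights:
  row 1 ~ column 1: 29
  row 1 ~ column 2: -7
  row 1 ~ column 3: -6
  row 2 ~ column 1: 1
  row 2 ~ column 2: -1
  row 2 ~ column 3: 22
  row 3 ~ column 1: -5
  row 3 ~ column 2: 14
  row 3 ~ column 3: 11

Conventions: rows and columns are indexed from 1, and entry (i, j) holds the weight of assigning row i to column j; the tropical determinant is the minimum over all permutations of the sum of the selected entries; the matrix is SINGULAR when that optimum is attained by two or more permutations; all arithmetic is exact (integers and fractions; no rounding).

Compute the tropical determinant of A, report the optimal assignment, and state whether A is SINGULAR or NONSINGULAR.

σ = (1, 2, 3): 29 + (-1) + 11 = 39
σ = (1, 3, 2): 29 + 22 + 14 = 65
σ = (2, 1, 3): (-7) + 1 + 11 = 5
σ = (2, 3, 1): (-7) + 22 + (-5) = 10
σ = (3, 1, 2): (-6) + 1 + 14 = 9
σ = (3, 2, 1): (-6) + (-1) + (-5) = -12
Optimal value attained by: σ = (3, 2, 1).
Answer: det⊕(A) = -12; verdict: NONSINGULAR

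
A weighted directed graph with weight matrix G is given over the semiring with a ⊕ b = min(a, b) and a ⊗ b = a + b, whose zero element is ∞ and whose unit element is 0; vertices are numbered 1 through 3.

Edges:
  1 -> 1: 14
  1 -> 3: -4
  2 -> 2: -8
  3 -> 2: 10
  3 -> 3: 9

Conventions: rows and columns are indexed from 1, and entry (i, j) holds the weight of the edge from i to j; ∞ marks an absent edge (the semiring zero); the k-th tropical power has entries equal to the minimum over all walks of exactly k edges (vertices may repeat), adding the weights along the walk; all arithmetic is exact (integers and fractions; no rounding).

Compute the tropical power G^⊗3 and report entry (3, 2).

G^⊗2:
  [28, 6, 5]
  [∞, -16, ∞]
  [∞, 2, 18]
G^⊗3:
  [42, -2, 14]
  [∞, -24, ∞]
  [∞, -6, 27]
Key observation: the optimum is the walk 3->2->2->2, with weight 10 + (-8) + (-8) = -6.
Optimal value attained by: walk 3->2->2->2.
Answer: (G^⊗3)[3][2] = -6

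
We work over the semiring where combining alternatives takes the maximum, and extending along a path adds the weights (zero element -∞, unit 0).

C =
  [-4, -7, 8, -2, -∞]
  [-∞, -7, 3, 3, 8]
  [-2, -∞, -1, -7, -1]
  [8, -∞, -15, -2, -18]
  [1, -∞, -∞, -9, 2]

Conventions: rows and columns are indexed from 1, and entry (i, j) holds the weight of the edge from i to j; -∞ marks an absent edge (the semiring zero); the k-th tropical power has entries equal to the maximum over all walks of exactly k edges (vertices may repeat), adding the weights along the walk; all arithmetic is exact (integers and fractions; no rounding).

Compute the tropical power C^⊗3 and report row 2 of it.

C^⊗2:
  [6, -11, 7, 1, 7]
  [11, -14, 2, 1, 10]
  [1, -9, 6, -4, 1]
  [6, 1, 16, 6, -16]
  [3, -6, 9, -1, 4]
C^⊗3:
  [9, -1, 14, 4, 9]
  [11, 4, 19, 9, 12]
  [4, -6, 9, -1, 5]
  [14, -1, 15, 9, 15]
  [7, -4, 11, 2, 8]
Answer: row 2 of C^⊗3 = [11, 4, 19, 9, 12]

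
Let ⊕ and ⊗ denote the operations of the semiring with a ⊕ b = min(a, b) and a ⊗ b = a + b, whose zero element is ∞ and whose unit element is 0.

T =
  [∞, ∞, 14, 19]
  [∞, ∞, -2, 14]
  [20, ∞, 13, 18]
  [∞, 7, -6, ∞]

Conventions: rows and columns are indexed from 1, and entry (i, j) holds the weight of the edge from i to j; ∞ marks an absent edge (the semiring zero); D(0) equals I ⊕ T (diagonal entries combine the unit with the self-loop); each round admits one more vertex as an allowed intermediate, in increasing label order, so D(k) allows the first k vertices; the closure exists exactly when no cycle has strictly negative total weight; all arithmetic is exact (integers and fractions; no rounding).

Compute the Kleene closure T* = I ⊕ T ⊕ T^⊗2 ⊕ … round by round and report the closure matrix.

D(0):
  [0, ∞, 14, 19]
  [∞, 0, -2, 14]
  [20, ∞, 0, 18]
  [∞, 7, -6, 0]
D(1):
  [0, ∞, 14, 19]
  [∞, 0, -2, 14]
  [20, ∞, 0, 18]
  [∞, 7, -6, 0]
D(2):
  [0, ∞, 14, 19]
  [∞, 0, -2, 14]
  [20, ∞, 0, 18]
  [∞, 7, -6, 0]
D(3):
  [0, ∞, 14, 19]
  [18, 0, -2, 14]
  [20, ∞, 0, 18]
  [14, 7, -6, 0]
D(4):
  [0, 26, 13, 19]
  [18, 0, -2, 14]
  [20, 25, 0, 18]
  [14, 7, -6, 0]
Answer: T* = [[0, 26, 13, 19], [18, 0, -2, 14], [20, 25, 0, 18], [14, 7, -6, 0]]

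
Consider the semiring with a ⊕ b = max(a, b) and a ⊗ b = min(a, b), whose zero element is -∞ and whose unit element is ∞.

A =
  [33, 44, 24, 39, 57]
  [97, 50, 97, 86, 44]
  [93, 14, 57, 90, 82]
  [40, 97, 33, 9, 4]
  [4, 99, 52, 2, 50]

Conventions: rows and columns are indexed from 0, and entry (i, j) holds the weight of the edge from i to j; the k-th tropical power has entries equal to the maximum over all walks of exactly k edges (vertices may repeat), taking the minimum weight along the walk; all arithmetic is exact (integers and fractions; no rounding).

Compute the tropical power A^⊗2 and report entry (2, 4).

A^⊗2:
  [44, 57, 52, 44, 50]
  [93, 86, 57, 90, 82]
  [57, 90, 57, 57, 57]
  [97, 50, 97, 86, 44]
  [97, 50, 97, 86, 52]
Key observation: the optimum is the walk 2->0->4, with weight 93 min 57 = 57.
Optimal value attained by: walk 2->0->4.
Answer: (A^⊗2)[2][4] = 57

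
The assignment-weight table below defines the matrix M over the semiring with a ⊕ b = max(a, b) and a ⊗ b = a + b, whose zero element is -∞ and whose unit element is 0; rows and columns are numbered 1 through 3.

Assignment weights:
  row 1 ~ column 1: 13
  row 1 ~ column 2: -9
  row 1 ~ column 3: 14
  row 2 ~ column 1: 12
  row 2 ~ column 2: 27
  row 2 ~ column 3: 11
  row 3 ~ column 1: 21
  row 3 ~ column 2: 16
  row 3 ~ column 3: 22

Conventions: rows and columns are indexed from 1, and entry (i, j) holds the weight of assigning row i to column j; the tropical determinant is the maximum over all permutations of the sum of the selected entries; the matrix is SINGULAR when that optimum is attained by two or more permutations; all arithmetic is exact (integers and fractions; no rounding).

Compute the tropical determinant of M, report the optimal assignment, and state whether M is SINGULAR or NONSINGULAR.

σ = (1, 2, 3): 13 + 27 + 22 = 62
σ = (1, 3, 2): 13 + 11 + 16 = 40
σ = (2, 1, 3): (-9) + 12 + 22 = 25
σ = (2, 3, 1): (-9) + 11 + 21 = 23
σ = (3, 1, 2): 14 + 12 + 16 = 42
σ = (3, 2, 1): 14 + 27 + 21 = 62
Optimal value attained by: σ = (1, 2, 3).
Answer: det⊕(M) = 62; verdict: SINGULAR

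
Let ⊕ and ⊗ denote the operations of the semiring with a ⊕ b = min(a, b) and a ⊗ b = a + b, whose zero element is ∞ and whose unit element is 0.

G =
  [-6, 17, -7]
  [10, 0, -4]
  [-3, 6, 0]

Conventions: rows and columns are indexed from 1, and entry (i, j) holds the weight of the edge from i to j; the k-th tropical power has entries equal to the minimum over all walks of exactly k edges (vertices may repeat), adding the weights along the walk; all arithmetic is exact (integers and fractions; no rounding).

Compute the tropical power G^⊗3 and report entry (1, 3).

G^⊗2:
  [-12, -1, -13]
  [-7, 0, -4]
  [-9, 6, -10]
G^⊗3:
  [-18, -7, -19]
  [-13, 0, -14]
  [-15, -4, -16]
Key observation: the optimum is the walk 1->1->1->3, with weight (-6) + (-6) + (-7) = -19.
Optimal value attained by: walk 1->1->1->3.
Answer: (G^⊗3)[1][3] = -19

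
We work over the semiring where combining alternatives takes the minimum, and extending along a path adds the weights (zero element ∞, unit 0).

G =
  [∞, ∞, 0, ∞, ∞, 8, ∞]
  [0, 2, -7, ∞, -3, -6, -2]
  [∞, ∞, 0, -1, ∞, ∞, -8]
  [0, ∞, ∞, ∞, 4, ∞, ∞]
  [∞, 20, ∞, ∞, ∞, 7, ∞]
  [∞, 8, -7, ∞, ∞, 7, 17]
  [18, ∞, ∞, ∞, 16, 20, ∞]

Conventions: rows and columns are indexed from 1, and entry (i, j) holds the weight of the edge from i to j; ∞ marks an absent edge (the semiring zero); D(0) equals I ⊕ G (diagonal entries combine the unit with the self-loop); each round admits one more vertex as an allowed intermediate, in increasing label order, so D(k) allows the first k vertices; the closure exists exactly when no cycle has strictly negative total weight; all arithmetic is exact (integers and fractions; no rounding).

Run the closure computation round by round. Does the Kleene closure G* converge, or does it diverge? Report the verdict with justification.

D(0):
  [0, ∞, 0, ∞, ∞, 8, ∞]
  [0, 0, -7, ∞, -3, -6, -2]
  [∞, ∞, 0, -1, ∞, ∞, -8]
  [0, ∞, ∞, 0, 4, ∞, ∞]
  [∞, 20, ∞, ∞, 0, 7, ∞]
  [∞, 8, -7, ∞, ∞, 0, 17]
  [18, ∞, ∞, ∞, 16, 20, 0]
D(1):
  [0, ∞, 0, ∞, ∞, 8, ∞]
  [0, 0, -7, ∞, -3, -6, -2]
  [∞, ∞, 0, -1, ∞, ∞, -8]
  [0, ∞, 0, 0, 4, 8, ∞]
  [∞, 20, ∞, ∞, 0, 7, ∞]
  [∞, 8, -7, ∞, ∞, 0, 17]
  [18, ∞, 18, ∞, 16, 20, 0]
D(2):
  [0, ∞, 0, ∞, ∞, 8, ∞]
  [0, 0, -7, ∞, -3, -6, -2]
  [∞, ∞, 0, -1, ∞, ∞, -8]
  [0, ∞, 0, 0, 4, 8, ∞]
  [20, 20, 13, ∞, 0, 7, 18]
  [8, 8, -7, ∞, 5, 0, 6]
  [18, ∞, 18, ∞, 16, 20, 0]
Detection: at round 3, diagonal entry (4, 4) turns strictly negative.
Key observation: the cycle 4->1->3->4 has total weight 0 + 0 + (-1), which is strictly negative.
Answer: DIVERGES — negative cycle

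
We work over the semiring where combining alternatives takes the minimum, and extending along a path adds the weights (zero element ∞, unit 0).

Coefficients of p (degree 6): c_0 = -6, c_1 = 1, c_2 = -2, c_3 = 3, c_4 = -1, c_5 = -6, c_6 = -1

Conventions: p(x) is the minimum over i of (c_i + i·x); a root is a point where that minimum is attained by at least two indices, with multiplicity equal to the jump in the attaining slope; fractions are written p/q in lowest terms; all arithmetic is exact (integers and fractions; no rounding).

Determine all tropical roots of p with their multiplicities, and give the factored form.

hull edge (i=0, c=-6) to (i=5, c=-6): slope 0, span 5
hull edge (i=5, c=-6) to (i=6, c=-1): slope 5, span 1
Factored form: p(x) = -1 ⊗ (x ⊕ (-5)) ⊗ (x ⊕ 0) ⊗ (x ⊕ 0) ⊗ (x ⊕ 0) ⊗ (x ⊕ 0) ⊗ (x ⊕ 0)
Answer: roots = -5 (mult 1), 0 (mult 5)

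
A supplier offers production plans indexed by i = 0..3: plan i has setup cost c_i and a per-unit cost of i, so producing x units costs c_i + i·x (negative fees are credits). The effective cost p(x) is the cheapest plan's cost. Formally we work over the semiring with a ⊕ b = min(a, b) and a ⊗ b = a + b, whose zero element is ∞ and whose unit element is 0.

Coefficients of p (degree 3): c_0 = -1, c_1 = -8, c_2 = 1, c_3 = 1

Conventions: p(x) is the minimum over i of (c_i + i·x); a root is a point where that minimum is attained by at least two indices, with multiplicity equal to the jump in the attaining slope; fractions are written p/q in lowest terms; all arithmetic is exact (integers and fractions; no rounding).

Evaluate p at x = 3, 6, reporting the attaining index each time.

p(3) = min(-1+0·3=-1, -8+1·3=-5, 1+2·3=7, 1+3·3=10) = -5 (attained by i=1)
p(6) = min(-1+0·6=-1, -8+1·6=-2, 1+2·6=13, 1+3·6=19) = -2 (attained by i=1)
Answer: p(3) = -5; p(6) = -2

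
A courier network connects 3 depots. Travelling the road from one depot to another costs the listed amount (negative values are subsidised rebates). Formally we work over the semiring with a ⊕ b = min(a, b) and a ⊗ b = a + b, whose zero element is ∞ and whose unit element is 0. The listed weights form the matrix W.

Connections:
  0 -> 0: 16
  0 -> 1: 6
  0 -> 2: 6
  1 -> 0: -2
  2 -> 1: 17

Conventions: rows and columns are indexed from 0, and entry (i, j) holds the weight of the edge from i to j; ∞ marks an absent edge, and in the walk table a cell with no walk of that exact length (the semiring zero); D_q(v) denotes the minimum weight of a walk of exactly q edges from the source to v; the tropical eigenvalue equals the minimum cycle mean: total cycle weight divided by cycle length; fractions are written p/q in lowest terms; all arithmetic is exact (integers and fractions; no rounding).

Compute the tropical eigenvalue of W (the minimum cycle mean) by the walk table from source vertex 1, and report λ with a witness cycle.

q=0: [∞, 0, ∞]
q=1: [-2, ∞, ∞]
q=2: [14, 4, 4]
q=3: [2, 20, 20]
Optimal cycle mean attained by: cycle 0->1->0, total 6 + (-2), length 2.
Answer: λ = 2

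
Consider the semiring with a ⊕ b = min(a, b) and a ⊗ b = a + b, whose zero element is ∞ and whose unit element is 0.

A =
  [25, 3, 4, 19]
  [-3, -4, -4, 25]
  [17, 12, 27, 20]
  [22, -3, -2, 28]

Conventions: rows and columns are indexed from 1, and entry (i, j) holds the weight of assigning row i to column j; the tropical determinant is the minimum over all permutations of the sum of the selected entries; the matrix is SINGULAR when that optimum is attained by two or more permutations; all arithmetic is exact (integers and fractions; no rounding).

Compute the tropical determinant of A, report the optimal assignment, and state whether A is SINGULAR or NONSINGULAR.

σ = (1, 2, 3, 4): 25 + (-4) + 27 + 28 = 76
σ = (1, 2, 4, 3): 25 + (-4) + 20 + (-2) = 39
σ = (1, 3, 2, 4): 25 + (-4) + 12 + 28 = 61
σ = (1, 3, 4, 2): 25 + (-4) + 20 + (-3) = 38
σ = (1, 4, 2, 3): 25 + 25 + 12 + (-2) = 60
σ = (1, 4, 3, 2): 25 + 25 + 27 + (-3) = 74
σ = (2, 1, 3, 4): 3 + (-3) + 27 + 28 = 55
σ = (2, 1, 4, 3): 3 + (-3) + 20 + (-2) = 18
σ = (2, 3, 1, 4): 3 + (-4) + 17 + 28 = 44
σ = (2, 3, 4, 1): 3 + (-4) + 20 + 22 = 41
σ = (2, 4, 1, 3): 3 + 25 + 17 + (-2) = 43
σ = (2, 4, 3, 1): 3 + 25 + 27 + 22 = 77
σ = (3, 1, 2, 4): 4 + (-3) + 12 + 28 = 41
σ = (3, 1, 4, 2): 4 + (-3) + 20 + (-3) = 18
σ = (3, 2, 1, 4): 4 + (-4) + 17 + 28 = 45
σ = (3, 2, 4, 1): 4 + (-4) + 20 + 22 = 42
σ = (3, 4, 1, 2): 4 + 25 + 17 + (-3) = 43
σ = (3, 4, 2, 1): 4 + 25 + 12 + 22 = 63
σ = (4, 1, 2, 3): 19 + (-3) + 12 + (-2) = 26
σ = (4, 1, 3, 2): 19 + (-3) + 27 + (-3) = 40
σ = (4, 2, 1, 3): 19 + (-4) + 17 + (-2) = 30
σ = (4, 2, 3, 1): 19 + (-4) + 27 + 22 = 64
σ = (4, 3, 1, 2): 19 + (-4) + 17 + (-3) = 29
σ = (4, 3, 2, 1): 19 + (-4) + 12 + 22 = 49
Optimal value attained by: σ = (2, 1, 4, 3).
Answer: det⊕(A) = 18; verdict: SINGULAR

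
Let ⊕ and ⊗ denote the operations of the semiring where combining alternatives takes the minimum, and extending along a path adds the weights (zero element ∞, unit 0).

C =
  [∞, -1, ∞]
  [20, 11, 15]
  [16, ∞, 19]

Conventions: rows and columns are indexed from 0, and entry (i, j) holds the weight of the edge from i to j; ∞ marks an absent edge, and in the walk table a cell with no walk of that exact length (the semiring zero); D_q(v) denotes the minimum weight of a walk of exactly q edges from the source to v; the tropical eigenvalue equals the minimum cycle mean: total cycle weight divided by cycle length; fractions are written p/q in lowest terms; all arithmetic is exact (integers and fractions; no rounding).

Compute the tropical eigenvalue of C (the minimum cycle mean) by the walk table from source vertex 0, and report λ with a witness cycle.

q=0: [0, ∞, ∞]
q=1: [∞, -1, ∞]
q=2: [19, 10, 14]
q=3: [30, 18, 25]
Optimal cycle mean attained by: cycle 0->1->0, total (-1) + 20, length 2.
Answer: λ = 19/2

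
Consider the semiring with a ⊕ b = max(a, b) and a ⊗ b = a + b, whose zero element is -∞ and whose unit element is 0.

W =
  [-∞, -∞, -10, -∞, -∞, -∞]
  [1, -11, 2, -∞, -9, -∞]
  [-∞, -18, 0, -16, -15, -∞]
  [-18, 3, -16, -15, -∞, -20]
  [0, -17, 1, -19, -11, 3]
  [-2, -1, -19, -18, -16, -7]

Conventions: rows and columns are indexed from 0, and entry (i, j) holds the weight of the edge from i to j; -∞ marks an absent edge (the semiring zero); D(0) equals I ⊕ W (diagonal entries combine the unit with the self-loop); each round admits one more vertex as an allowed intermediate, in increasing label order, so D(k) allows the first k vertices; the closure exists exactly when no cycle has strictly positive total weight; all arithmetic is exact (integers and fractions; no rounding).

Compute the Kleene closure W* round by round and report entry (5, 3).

D(0):
  [0, -∞, -10, -∞, -∞, -∞]
  [1, 0, 2, -∞, -9, -∞]
  [-∞, -18, 0, -16, -15, -∞]
  [-18, 3, -16, 0, -∞, -20]
  [0, -17, 1, -19, 0, 3]
  [-2, -1, -19, -18, -16, 0]
D(1):
  [0, -∞, -10, -∞, -∞, -∞]
  [1, 0, 2, -∞, -9, -∞]
  [-∞, -18, 0, -16, -15, -∞]
  [-18, 3, -16, 0, -∞, -20]
  [0, -17, 1, -19, 0, 3]
  [-2, -1, -12, -18, -16, 0]
D(2):
  [0, -∞, -10, -∞, -∞, -∞]
  [1, 0, 2, -∞, -9, -∞]
  [-17, -18, 0, -16, -15, -∞]
  [4, 3, 5, 0, -6, -20]
  [0, -17, 1, -19, 0, 3]
  [0, -1, 1, -18, -10, 0]
D(3):
  [0, -28, -10, -26, -25, -∞]
  [1, 0, 2, -14, -9, -∞]
  [-17, -18, 0, -16, -15, -∞]
  [4, 3, 5, 0, -6, -20]
  [0, -17, 1, -15, 0, 3]
  [0, -1, 1, -15, -10, 0]
D(4):
  [0, -23, -10, -26, -25, -46]
  [1, 0, 2, -14, -9, -34]
  [-12, -13, 0, -16, -15, -36]
  [4, 3, 5, 0, -6, -20]
  [0, -12, 1, -15, 0, 3]
  [0, -1, 1, -15, -10, 0]
D(5):
  [0, -23, -10, -26, -25, -22]
  [1, 0, 2, -14, -9, -6]
  [-12, -13, 0, -16, -15, -12]
  [4, 3, 5, 0, -6, -3]
  [0, -12, 1, -15, 0, 3]
  [0, -1, 1, -15, -10, 0]
D(6):
  [0, -23, -10, -26, -25, -22]
  [1, 0, 2, -14, -9, -6]
  [-12, -13, 0, -16, -15, -12]
  [4, 3, 5, 0, -6, -3]
  [3, 2, 4, -12, 0, 3]
  [0, -1, 1, -15, -10, 0]
Answer: W*[5][3] = -15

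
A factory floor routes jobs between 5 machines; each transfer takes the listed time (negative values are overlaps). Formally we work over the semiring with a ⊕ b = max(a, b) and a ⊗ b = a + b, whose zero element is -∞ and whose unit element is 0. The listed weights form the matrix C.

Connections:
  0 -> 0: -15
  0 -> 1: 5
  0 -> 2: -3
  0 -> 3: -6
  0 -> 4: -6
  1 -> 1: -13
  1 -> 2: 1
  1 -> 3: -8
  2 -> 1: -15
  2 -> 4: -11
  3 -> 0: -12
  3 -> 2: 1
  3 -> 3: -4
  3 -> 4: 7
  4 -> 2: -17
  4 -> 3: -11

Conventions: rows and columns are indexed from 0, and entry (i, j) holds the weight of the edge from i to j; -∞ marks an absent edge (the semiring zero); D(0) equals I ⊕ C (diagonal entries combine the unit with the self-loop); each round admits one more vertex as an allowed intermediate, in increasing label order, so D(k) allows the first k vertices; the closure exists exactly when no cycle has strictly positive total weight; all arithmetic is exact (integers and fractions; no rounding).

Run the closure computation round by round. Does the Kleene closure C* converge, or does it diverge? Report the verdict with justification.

D(0):
  [0, 5, -3, -6, -6]
  [-∞, 0, 1, -8, -∞]
  [-∞, -15, 0, -∞, -11]
  [-12, -∞, 1, 0, 7]
  [-∞, -∞, -17, -11, 0]
D(1):
  [0, 5, -3, -6, -6]
  [-∞, 0, 1, -8, -∞]
  [-∞, -15, 0, -∞, -11]
  [-12, -7, 1, 0, 7]
  [-∞, -∞, -17, -11, 0]
D(2):
  [0, 5, 6, -3, -6]
  [-∞, 0, 1, -8, -∞]
  [-∞, -15, 0, -23, -11]
  [-12, -7, 1, 0, 7]
  [-∞, -∞, -17, -11, 0]
D(3):
  [0, 5, 6, -3, -5]
  [-∞, 0, 1, -8, -10]
  [-∞, -15, 0, -23, -11]
  [-12, -7, 1, 0, 7]
  [-∞, -32, -17, -11, 0]
D(4):
  [0, 5, 6, -3, 4]
  [-20, 0, 1, -8, -1]
  [-35, -15, 0, -23, -11]
  [-12, -7, 1, 0, 7]
  [-23, -18, -10, -11, 0]
D(5):
  [0, 5, 6, -3, 4]
  [-20, 0, 1, -8, -1]
  [-34, -15, 0, -22, -11]
  [-12, -7, 1, 0, 7]
  [-23, -18, -10, -11, 0]
Key observation: every diagonal entry stays at the unit through all rounds, so no improving cycle exists.
Answer: CONVERGES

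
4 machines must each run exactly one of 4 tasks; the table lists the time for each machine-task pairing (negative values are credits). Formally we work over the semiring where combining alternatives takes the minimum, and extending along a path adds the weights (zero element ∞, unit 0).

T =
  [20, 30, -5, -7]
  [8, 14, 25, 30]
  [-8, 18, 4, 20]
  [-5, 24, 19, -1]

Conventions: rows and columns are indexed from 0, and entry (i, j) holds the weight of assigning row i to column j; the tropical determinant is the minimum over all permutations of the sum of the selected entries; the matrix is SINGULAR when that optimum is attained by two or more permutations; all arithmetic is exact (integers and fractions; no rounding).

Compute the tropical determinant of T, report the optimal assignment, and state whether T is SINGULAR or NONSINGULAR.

σ = (0, 1, 2, 3): 20 + 14 + 4 + (-1) = 37
σ = (0, 1, 3, 2): 20 + 14 + 20 + 19 = 73
σ = (0, 2, 1, 3): 20 + 25 + 18 + (-1) = 62
σ = (0, 2, 3, 1): 20 + 25 + 20 + 24 = 89
σ = (0, 3, 1, 2): 20 + 30 + 18 + 19 = 87
σ = (0, 3, 2, 1): 20 + 30 + 4 + 24 = 78
σ = (1, 0, 2, 3): 30 + 8 + 4 + (-1) = 41
σ = (1, 0, 3, 2): 30 + 8 + 20 + 19 = 77
σ = (1, 2, 0, 3): 30 + 25 + (-8) + (-1) = 46
σ = (1, 2, 3, 0): 30 + 25 + 20 + (-5) = 70
σ = (1, 3, 0, 2): 30 + 30 + (-8) + 19 = 71
σ = (1, 3, 2, 0): 30 + 30 + 4 + (-5) = 59
σ = (2, 0, 1, 3): (-5) + 8 + 18 + (-1) = 20
σ = (2, 0, 3, 1): (-5) + 8 + 20 + 24 = 47
σ = (2, 1, 0, 3): (-5) + 14 + (-8) + (-1) = 0
σ = (2, 1, 3, 0): (-5) + 14 + 20 + (-5) = 24
σ = (2, 3, 0, 1): (-5) + 30 + (-8) + 24 = 41
σ = (2, 3, 1, 0): (-5) + 30 + 18 + (-5) = 38
σ = (3, 0, 1, 2): (-7) + 8 + 18 + 19 = 38
σ = (3, 0, 2, 1): (-7) + 8 + 4 + 24 = 29
σ = (3, 1, 0, 2): (-7) + 14 + (-8) + 19 = 18
σ = (3, 1, 2, 0): (-7) + 14 + 4 + (-5) = 6
σ = (3, 2, 0, 1): (-7) + 25 + (-8) + 24 = 34
σ = (3, 2, 1, 0): (-7) + 25 + 18 + (-5) = 31
Optimal value attained by: σ = (2, 1, 0, 3).
Answer: det⊕(T) = 0; verdict: NONSINGULAR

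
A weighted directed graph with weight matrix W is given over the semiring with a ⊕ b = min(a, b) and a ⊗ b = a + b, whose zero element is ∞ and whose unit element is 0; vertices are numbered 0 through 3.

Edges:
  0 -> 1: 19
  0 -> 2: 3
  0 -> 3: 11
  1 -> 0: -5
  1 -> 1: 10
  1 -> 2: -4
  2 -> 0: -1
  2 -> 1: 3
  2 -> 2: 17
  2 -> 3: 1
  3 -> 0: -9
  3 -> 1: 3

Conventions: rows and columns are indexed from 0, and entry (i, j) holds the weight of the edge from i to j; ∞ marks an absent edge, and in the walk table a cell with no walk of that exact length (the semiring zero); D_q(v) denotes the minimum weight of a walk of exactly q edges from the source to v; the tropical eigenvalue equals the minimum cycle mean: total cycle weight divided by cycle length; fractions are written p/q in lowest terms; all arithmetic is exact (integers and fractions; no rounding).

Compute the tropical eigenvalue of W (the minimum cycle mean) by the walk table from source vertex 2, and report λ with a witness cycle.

q=0: [∞, ∞, 0, ∞]
q=1: [-1, 3, 17, 1]
q=2: [-8, 4, -1, 10]
q=3: [-2, 2, -5, 0]
q=4: [-9, -2, -2, -4]
Optimal cycle mean attained by: cycle 0->2->3->0, total 3 + 1 + (-9), length 3.
Answer: λ = -5/3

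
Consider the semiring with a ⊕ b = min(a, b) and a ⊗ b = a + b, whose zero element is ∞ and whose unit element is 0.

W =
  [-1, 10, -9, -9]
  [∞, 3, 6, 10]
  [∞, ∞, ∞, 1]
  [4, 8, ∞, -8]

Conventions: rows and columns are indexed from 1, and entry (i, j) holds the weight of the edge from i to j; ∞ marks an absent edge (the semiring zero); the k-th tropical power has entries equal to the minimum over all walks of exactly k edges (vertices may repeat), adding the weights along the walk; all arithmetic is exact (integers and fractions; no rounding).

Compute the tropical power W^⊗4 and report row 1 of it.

W^⊗2:
  [-5, -1, -10, -17]
  [14, 6, 9, 2]
  [5, 9, ∞, -7]
  [-4, 0, -5, -16]
W^⊗3:
  [-13, -9, -14, -25]
  [6, 9, 5, -6]
  [-3, 1, -4, -15]
  [-12, -8, -13, -24]
W^⊗4:
  [-21, -17, -22, -33]
  [-2, 2, -3, -14]
  [-11, -7, -12, -23]
  [-20, -16, -21, -32]
Answer: row 1 of W^⊗4 = [-21, -17, -22, -33]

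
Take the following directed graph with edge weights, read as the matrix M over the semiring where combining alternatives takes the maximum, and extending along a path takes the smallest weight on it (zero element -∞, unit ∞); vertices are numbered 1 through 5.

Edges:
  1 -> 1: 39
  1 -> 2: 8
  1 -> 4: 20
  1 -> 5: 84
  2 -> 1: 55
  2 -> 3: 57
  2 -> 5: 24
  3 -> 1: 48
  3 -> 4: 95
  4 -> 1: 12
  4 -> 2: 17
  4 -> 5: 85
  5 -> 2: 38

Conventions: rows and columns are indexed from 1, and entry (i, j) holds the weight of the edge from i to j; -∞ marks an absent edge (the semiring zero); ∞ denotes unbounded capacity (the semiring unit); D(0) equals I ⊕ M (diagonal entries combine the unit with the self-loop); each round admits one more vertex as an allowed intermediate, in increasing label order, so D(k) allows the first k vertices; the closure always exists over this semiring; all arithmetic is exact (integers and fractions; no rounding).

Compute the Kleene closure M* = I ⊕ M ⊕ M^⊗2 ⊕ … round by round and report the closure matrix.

D(0):
  [∞, 8, -∞, 20, 84]
  [55, ∞, 57, -∞, 24]
  [48, -∞, ∞, 95, -∞]
  [12, 17, -∞, ∞, 85]
  [-∞, 38, -∞, -∞, ∞]
D(1):
  [∞, 8, -∞, 20, 84]
  [55, ∞, 57, 20, 55]
  [48, 8, ∞, 95, 48]
  [12, 17, -∞, ∞, 85]
  [-∞, 38, -∞, -∞, ∞]
D(2):
  [∞, 8, 8, 20, 84]
  [55, ∞, 57, 20, 55]
  [48, 8, ∞, 95, 48]
  [17, 17, 17, ∞, 85]
  [38, 38, 38, 20, ∞]
D(3):
  [∞, 8, 8, 20, 84]
  [55, ∞, 57, 57, 55]
  [48, 8, ∞, 95, 48]
  [17, 17, 17, ∞, 85]
  [38, 38, 38, 38, ∞]
D(4):
  [∞, 17, 17, 20, 84]
  [55, ∞, 57, 57, 57]
  [48, 17, ∞, 95, 85]
  [17, 17, 17, ∞, 85]
  [38, 38, 38, 38, ∞]
D(5):
  [∞, 38, 38, 38, 84]
  [55, ∞, 57, 57, 57]
  [48, 38, ∞, 95, 85]
  [38, 38, 38, ∞, 85]
  [38, 38, 38, 38, ∞]
Answer: M* = [[∞, 38, 38, 38, 84], [55, ∞, 57, 57, 57], [48, 38, ∞, 95, 85], [38, 38, 38, ∞, 85], [38, 38, 38, 38, ∞]]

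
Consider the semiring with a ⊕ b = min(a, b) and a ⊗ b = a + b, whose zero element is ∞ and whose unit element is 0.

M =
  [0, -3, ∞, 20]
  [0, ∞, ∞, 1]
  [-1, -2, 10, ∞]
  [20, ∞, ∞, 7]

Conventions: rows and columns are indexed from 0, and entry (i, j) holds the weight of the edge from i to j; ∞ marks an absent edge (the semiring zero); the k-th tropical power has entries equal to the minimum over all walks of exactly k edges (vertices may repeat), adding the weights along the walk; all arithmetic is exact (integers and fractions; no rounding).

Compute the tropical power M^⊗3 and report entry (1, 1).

M^⊗2:
  [-3, -3, ∞, -2]
  [0, -3, ∞, 8]
  [-2, -4, 20, -1]
  [20, 17, ∞, 14]
M^⊗3:
  [-3, -6, ∞, -2]
  [-3, -3, ∞, -2]
  [-4, -5, 30, -3]
  [17, 17, ∞, 18]
Key observation: the optimum is the walk 1->0->0->1, with weight 0 + 0 + (-3) = -3.
Optimal value attained by: walk 1->0->0->1.
Answer: (M^⊗3)[1][1] = -3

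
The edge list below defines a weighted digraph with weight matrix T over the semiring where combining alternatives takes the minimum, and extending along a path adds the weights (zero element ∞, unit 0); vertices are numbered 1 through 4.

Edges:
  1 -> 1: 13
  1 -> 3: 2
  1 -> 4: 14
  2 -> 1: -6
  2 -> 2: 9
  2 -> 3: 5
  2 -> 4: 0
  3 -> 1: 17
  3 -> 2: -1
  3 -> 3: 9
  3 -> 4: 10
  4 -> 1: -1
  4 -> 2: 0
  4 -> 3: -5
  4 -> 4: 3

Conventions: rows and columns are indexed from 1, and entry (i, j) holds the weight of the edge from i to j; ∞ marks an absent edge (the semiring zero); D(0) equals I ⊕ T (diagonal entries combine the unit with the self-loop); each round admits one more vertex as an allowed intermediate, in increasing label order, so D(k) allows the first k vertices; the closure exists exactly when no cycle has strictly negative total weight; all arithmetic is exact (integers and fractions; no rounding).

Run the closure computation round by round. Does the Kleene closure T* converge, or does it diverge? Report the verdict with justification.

D(0):
  [0, ∞, 2, 14]
  [-6, 0, 5, 0]
  [17, -1, 0, 10]
  [-1, 0, -5, 0]
D(1):
  [0, ∞, 2, 14]
  [-6, 0, -4, 0]
  [17, -1, 0, 10]
  [-1, 0, -5, 0]
Detection: at round 2, diagonal entry (3, 3) turns strictly negative.
Key observation: the cycle 3->2->1->3 has total weight (-1) + (-6) + 2, which is strictly negative.
Answer: DIVERGES — negative cycle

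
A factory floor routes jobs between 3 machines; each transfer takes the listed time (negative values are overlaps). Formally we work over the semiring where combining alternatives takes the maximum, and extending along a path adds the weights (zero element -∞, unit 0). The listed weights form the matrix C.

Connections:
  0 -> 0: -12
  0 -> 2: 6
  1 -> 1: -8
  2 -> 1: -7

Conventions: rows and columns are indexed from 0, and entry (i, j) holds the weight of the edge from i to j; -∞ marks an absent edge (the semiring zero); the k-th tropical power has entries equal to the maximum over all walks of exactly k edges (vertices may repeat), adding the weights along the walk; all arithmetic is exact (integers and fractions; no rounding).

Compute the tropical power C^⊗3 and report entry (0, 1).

C^⊗2:
  [-24, -1, -6]
  [-∞, -16, -∞]
  [-∞, -15, -∞]
C^⊗3:
  [-36, -9, -18]
  [-∞, -24, -∞]
  [-∞, -23, -∞]
Key observation: the optimum is the walk 0->2->1->1, with weight 6 + (-7) + (-8) = -9.
Optimal value attained by: walk 0->2->1->1.
Answer: (C^⊗3)[0][1] = -9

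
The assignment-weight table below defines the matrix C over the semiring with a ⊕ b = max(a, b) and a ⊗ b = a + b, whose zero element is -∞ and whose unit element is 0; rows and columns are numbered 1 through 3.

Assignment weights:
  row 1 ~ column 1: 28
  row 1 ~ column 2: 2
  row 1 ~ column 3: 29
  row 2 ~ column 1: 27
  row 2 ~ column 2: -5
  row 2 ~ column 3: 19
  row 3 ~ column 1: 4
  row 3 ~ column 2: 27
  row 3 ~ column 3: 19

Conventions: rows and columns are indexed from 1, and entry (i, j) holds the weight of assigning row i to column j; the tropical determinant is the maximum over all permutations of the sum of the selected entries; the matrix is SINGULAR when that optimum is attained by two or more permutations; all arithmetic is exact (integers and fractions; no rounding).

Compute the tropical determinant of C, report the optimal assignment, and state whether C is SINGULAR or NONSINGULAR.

σ = (1, 2, 3): 28 + (-5) + 19 = 42
σ = (1, 3, 2): 28 + 19 + 27 = 74
σ = (2, 1, 3): 2 + 27 + 19 = 48
σ = (2, 3, 1): 2 + 19 + 4 = 25
σ = (3, 1, 2): 29 + 27 + 27 = 83
σ = (3, 2, 1): 29 + (-5) + 4 = 28
Optimal value attained by: σ = (3, 1, 2).
Answer: det⊕(C) = 83; verdict: NONSINGULAR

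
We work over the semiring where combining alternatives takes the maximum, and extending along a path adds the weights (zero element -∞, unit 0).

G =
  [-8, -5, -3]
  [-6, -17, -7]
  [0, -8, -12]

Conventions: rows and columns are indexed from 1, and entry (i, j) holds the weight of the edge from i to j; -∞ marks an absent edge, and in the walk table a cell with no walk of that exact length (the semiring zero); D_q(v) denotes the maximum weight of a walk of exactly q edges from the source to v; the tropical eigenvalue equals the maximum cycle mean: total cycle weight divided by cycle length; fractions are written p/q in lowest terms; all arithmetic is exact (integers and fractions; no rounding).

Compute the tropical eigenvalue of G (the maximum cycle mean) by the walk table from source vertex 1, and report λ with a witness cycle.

q=0: [0, -∞, -∞]
q=1: [-8, -5, -3]
q=2: [-3, -11, -11]
q=3: [-11, -8, -6]
Optimal cycle mean attained by: cycle 1->3->1, total (-3) + 0, length 2.
Answer: λ = -3/2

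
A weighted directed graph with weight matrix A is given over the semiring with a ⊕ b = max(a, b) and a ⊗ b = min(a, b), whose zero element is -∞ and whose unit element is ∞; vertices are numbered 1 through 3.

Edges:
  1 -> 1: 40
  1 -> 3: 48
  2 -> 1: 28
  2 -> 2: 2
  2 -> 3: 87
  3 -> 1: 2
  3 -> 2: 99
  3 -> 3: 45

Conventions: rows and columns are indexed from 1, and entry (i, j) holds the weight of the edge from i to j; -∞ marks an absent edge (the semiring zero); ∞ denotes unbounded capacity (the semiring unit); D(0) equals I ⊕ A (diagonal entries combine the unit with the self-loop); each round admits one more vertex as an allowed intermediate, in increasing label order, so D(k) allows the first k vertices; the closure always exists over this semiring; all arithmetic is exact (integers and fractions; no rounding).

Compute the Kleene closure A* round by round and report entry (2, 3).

D(0):
  [∞, -∞, 48]
  [28, ∞, 87]
  [2, 99, ∞]
D(1):
  [∞, -∞, 48]
  [28, ∞, 87]
  [2, 99, ∞]
D(2):
  [∞, -∞, 48]
  [28, ∞, 87]
  [28, 99, ∞]
D(3):
  [∞, 48, 48]
  [28, ∞, 87]
  [28, 99, ∞]
Answer: A*[2][3] = 87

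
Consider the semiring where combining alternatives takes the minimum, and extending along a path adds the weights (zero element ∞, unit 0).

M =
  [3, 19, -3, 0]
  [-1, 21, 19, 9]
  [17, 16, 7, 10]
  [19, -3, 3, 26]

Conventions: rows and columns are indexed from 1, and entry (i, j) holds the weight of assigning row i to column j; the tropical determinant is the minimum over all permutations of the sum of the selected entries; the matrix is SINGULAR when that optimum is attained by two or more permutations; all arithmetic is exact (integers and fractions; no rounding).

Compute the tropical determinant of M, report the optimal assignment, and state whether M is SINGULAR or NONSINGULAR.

σ = (1, 2, 3, 4): 3 + 21 + 7 + 26 = 57
σ = (1, 2, 4, 3): 3 + 21 + 10 + 3 = 37
σ = (1, 3, 2, 4): 3 + 19 + 16 + 26 = 64
σ = (1, 3, 4, 2): 3 + 19 + 10 + (-3) = 29
σ = (1, 4, 2, 3): 3 + 9 + 16 + 3 = 31
σ = (1, 4, 3, 2): 3 + 9 + 7 + (-3) = 16
σ = (2, 1, 3, 4): 19 + (-1) + 7 + 26 = 51
σ = (2, 1, 4, 3): 19 + (-1) + 10 + 3 = 31
σ = (2, 3, 1, 4): 19 + 19 + 17 + 26 = 81
σ = (2, 3, 4, 1): 19 + 19 + 10 + 19 = 67
σ = (2, 4, 1, 3): 19 + 9 + 17 + 3 = 48
σ = (2, 4, 3, 1): 19 + 9 + 7 + 19 = 54
σ = (3, 1, 2, 4): (-3) + (-1) + 16 + 26 = 38
σ = (3, 1, 4, 2): (-3) + (-1) + 10 + (-3) = 3
σ = (3, 2, 1, 4): (-3) + 21 + 17 + 26 = 61
σ = (3, 2, 4, 1): (-3) + 21 + 10 + 19 = 47
σ = (3, 4, 1, 2): (-3) + 9 + 17 + (-3) = 20
σ = (3, 4, 2, 1): (-3) + 9 + 16 + 19 = 41
σ = (4, 1, 2, 3): 0 + (-1) + 16 + 3 = 18
σ = (4, 1, 3, 2): 0 + (-1) + 7 + (-3) = 3
σ = (4, 2, 1, 3): 0 + 21 + 17 + 3 = 41
σ = (4, 2, 3, 1): 0 + 21 + 7 + 19 = 47
σ = (4, 3, 1, 2): 0 + 19 + 17 + (-3) = 33
σ = (4, 3, 2, 1): 0 + 19 + 16 + 19 = 54
Optimal value attained by: σ = (3, 1, 4, 2).
Answer: det⊕(M) = 3; verdict: SINGULAR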